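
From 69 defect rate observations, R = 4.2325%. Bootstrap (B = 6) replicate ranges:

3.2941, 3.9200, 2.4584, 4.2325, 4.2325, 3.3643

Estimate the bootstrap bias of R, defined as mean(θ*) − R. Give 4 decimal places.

bias = −0.6489

mean(θ*) = (3.2941 + 3.9200 + 2.4584 + 4.2325 + 4.2325 + 3.3643) / 6 = 3.58363
bias = 3.58363 − 4.2325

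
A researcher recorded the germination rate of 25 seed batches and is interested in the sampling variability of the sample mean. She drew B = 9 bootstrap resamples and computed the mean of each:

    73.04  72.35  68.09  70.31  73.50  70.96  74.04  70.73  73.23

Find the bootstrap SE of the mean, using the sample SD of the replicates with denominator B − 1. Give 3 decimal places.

Bootstrap SE is the standard deviation of the 9 replicate means.
Mean of replicates: (73.04 + 72.35 + 68.09 + 70.31 + 73.50 + 70.96 + 74.04 + 70.73 + 73.23) / 9 = 646.2500 / 9 = 71.8056
Sum of squared deviations: (+1.2344)² + (+0.5444)² + (−3.7156)² + (−1.4956)² + (+1.6944)² + (−0.8456)² + (+2.2344)² + (−1.0756)² + (+1.4244)² = 29.6270
Variance = 29.6270 / 8 = 3.7034
SE* = √3.7034

SE* = 1.924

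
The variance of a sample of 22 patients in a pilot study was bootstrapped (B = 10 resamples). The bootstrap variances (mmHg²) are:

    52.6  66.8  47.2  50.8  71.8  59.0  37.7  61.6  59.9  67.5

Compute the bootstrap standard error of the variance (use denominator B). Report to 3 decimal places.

SE* = 9.914

Bootstrap SE is the standard deviation of the 10 replicate variances.
Mean of replicates: (52.6 + 66.8 + 47.2 + 50.8 + 71.8 + 59.0 + 37.7 + 61.6 + 59.9 + 67.5) / 10 = 574.9000 / 10 = 57.4900
Sum of squared deviations: (−4.8900)² + (+9.3100)² + (−10.2900)² + (−6.6900)² + (+14.3100)² + (+1.5100)² + (−19.7900)² + (+4.1100)² + (+2.4100)² + (+10.0100)² = 982.8290
Variance = 982.8290 / 10 = 98.2829
SE* = √98.2829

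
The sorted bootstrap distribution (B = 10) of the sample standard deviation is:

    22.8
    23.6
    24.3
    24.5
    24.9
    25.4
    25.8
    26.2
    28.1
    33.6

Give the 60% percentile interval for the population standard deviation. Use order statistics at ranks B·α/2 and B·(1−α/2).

α = 0.40; lower rank = 10 × 0.200 = 2; upper rank = 10 × 0.800 = 8.
The 2nd smallest replicate is 23.6; the 8th is 26.2.

(23.6, 26.2)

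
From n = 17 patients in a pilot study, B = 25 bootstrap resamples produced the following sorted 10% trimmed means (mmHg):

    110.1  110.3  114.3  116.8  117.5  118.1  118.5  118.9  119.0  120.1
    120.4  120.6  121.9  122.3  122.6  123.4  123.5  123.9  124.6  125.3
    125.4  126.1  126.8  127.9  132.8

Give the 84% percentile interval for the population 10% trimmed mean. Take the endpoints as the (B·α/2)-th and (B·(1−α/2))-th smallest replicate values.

α = 0.16; lower rank = 25 × 0.080 = 2; upper rank = 25 × 0.920 = 23.
The 2nd smallest replicate is 110.3; the 23rd is 126.8.

(110.3, 126.8)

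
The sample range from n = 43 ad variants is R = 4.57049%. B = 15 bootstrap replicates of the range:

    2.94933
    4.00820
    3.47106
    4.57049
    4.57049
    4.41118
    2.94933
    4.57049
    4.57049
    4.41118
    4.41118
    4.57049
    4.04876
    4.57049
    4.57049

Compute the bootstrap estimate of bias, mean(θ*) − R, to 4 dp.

mean(θ*) = (2.94933 + 4.00820 + 3.47106 + 4.57049 + 4.57049 + 4.41118 + 2.94933 + 4.57049 + 4.57049 + 4.41118 + 4.41118 + 4.57049 + 4.04876 + 4.57049 + 4.57049) / 15 = 4.17691
bias = 4.17691 − 4.57049

bias = −0.3936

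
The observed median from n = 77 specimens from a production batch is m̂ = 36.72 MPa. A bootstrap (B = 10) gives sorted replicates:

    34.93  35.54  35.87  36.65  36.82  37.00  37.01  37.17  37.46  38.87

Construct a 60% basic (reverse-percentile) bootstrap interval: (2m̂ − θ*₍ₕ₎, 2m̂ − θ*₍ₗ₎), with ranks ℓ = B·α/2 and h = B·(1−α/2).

Percentile endpoints at ranks 2 and 8: θ*₍2₎ = 35.54, θ*₍8₎ = 37.17.
Basic interval reflects these around m̂:
  lower = 2 × 36.72 − 37.17 = 36.27
  upper = 2 × 36.72 − 35.54 = 37.90

(36.27, 37.90)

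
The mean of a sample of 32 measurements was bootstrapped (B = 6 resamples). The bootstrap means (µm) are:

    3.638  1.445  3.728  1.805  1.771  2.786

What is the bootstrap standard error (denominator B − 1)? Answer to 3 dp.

SE* = 1.001

Bootstrap SE is the standard deviation of the 6 replicate means.
Mean of replicates: (3.638 + 1.445 + 3.728 + 1.805 + 1.771 + 2.786) / 6 = 15.1730 / 6 = 2.5288
Sum of squared deviations: (+1.1092)² + (−1.0838)² + (+1.1992)² + (−0.7238)² + (−0.7578)² + (+0.2572)² = 5.0073
Variance = 5.0073 / 5 = 1.0015
SE* = √1.0015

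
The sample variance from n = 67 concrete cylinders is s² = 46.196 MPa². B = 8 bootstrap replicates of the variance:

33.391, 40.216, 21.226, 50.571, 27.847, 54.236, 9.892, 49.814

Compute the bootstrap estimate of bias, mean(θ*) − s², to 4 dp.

mean(θ*) = (33.391 + 40.216 + 21.226 + 50.571 + 27.847 + 54.236 + 9.892 + 49.814) / 8 = 35.89912
bias = 35.89912 − 46.196

bias = −10.2969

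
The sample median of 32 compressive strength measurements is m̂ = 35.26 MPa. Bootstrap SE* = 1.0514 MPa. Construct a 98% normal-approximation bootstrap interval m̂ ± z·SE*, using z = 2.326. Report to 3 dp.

(32.814, 37.706)

Margin = 2.326 × 1.0514 = 2.4456
Interval: 35.26 ± 2.4456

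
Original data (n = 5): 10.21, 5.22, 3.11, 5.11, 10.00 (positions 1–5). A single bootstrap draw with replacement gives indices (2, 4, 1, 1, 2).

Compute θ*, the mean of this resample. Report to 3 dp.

θ* = 7.194

Resample values: 5.22, 5.11, 10.21, 10.21, 5.22.
Mean = (5.22 + 5.11 + 10.21 + 10.21 + 5.22) / 5 = 35.970 / 5 = 7.194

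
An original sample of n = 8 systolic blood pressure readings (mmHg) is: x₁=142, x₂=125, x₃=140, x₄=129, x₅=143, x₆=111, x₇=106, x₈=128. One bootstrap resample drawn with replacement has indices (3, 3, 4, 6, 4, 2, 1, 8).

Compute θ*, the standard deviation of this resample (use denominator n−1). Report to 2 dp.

θ* = 10.24

Resample values: 140, 140, 129, 111, 129, 125, 142, 128.
Mean = 130.5000; sum of squared deviations = 734.0000
s² = 734.0000 / 7 = 104.8571
s = √104.8571 = 10.24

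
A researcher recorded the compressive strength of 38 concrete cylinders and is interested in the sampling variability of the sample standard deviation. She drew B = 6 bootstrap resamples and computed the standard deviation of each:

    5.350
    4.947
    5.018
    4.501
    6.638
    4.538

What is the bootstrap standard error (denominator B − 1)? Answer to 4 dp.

SE* = 0.7883

Bootstrap SE is the standard deviation of the 6 replicate standard deviations.
Mean of replicates: (5.350 + 4.947 + 5.018 + 4.501 + 6.638 + 4.538) / 6 = 30.99200 / 6 = 5.16533
Sum of squared deviations: (+0.18467)² + (−0.21833)² + (−0.14733)² + (−0.66433)² + (+1.47267)² + (−0.62733)² = 3.10711
Variance = 3.10711 / 5 = 0.62142
SE* = √0.62142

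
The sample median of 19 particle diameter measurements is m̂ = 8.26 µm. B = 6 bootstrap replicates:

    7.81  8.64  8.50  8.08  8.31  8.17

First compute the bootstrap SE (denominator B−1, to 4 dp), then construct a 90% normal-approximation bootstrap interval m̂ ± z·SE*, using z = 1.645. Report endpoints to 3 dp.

Mean of replicates = 8.2517; sum of squared deviations = 0.4471; SE* = √(0.4471/5) = 0.2990
Margin = 1.645 × 0.2990 = 0.4919
Interval: 8.26 ± 0.4919

(7.768, 8.752)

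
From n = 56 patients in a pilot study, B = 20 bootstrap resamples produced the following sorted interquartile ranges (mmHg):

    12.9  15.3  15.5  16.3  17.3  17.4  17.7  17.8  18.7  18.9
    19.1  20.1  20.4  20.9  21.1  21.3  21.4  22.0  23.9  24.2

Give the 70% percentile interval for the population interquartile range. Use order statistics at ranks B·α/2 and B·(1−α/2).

(15.5, 21.4)

α = 0.30; lower rank = 20 × 0.150 = 3; upper rank = 20 × 0.850 = 17.
The 3rd smallest replicate is 15.5; the 17th is 21.4.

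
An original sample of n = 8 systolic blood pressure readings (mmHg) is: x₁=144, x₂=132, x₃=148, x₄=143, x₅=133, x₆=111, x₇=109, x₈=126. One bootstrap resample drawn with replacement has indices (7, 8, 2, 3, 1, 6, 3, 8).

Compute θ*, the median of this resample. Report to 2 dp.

Resample values: 109, 126, 132, 148, 144, 111, 148, 126.
Sorted: 109, 111, 126, 126, 132, 144, 148, 148
Median = average of the two middle values = 129.00

θ* = 129.00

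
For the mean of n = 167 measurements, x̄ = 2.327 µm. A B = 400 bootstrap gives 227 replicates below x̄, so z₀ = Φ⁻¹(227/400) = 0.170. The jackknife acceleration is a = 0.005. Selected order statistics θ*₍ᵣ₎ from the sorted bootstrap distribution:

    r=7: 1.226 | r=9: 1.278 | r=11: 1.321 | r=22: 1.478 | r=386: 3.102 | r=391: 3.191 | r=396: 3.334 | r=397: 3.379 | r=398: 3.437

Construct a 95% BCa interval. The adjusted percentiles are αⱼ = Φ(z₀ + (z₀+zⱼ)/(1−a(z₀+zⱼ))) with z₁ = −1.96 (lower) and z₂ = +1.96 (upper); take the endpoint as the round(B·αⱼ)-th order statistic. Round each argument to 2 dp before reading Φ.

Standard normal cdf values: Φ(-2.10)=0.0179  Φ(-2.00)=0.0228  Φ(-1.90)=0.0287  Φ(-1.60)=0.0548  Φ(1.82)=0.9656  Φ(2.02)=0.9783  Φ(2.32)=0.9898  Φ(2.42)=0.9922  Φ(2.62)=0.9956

Lower: z₀ + z₁ = 0.170 + (-1.960) = -1.790; 1 − a(z₀+z₁) = 1 − (0.005)(-1.790) = 1.0090; argument = 0.170 + (-1.790)/1.0090 = -1.6041 → -1.60.
α₁ = Φ(-1.60) = 0.0548; rank = round(400 × 0.0548) = 22; θ*₍22₎ = 1.478.
Upper: z₀ + z₂ = 2.130; 1 − a(z₀+z₂) = 0.9893; argument = 2.3229 → 2.32; α₂ = 0.9898; rank = 396; θ*₍396₎ = 3.334.

(1.478, 3.334)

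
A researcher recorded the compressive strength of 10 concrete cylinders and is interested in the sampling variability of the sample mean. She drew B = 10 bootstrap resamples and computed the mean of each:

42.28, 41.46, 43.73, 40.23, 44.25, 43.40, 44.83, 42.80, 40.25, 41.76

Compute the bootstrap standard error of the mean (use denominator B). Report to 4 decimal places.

Bootstrap SE is the standard deviation of the 10 replicate means.
Mean of replicates: (42.28 + 41.46 + 43.73 + 40.23 + 44.25 + 43.40 + 44.83 + 42.80 + 40.25 + 41.76) / 10 = 424.99000 / 10 = 42.49900
Sum of squared deviations: (−0.21900)² + (−1.03900)² + (+1.23100)² + (−2.26900)² + (+1.75100)² + (+0.90100)² + (+2.33100)² + (+0.30100)² + (−2.24900)² + (−0.73900)² = 22.79729
Variance = 22.79729 / 10 = 2.27973
SE* = √2.27973

SE* = 1.5099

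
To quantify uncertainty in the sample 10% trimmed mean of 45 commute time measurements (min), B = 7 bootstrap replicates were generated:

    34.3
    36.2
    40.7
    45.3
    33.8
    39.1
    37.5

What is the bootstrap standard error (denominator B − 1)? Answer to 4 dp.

SE* = 4.0103

Bootstrap SE is the standard deviation of the 7 replicate 10% trimmed means.
Mean of replicates: (34.3 + 36.2 + 40.7 + 45.3 + 33.8 + 39.1 + 37.5) / 7 = 266.90000 / 7 = 38.12857
Sum of squared deviations: (−3.82857)² + (−1.92857)² + (+2.57143)² + (+7.17143)² + (−4.32857)² + (+0.97143)² + (−0.62857)² = 96.49429
Variance = 96.49429 / 6 = 16.08238
SE* = √16.08238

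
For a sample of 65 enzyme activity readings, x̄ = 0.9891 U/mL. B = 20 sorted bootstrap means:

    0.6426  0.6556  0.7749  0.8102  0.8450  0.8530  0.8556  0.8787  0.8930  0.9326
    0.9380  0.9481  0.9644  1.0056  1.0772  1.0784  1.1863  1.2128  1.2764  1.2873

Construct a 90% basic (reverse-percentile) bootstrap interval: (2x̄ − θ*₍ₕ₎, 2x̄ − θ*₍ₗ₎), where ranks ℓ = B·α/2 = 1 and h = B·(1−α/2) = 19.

(0.7018, 1.3356)

Percentile endpoints at ranks 1 and 19: θ*₍1₎ = 0.6426, θ*₍19₎ = 1.2764.
Basic interval reflects these around x̄:
  lower = 2 × 0.9891 − 1.2764 = 0.7018
  upper = 2 × 0.9891 − 0.6426 = 1.3356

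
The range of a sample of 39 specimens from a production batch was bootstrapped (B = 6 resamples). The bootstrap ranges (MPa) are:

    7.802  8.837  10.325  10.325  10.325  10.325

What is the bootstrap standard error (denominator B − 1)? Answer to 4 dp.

Bootstrap SE is the standard deviation of the 6 replicate ranges.
Mean of replicates: (7.802 + 8.837 + 10.325 + 10.325 + 10.325 + 10.325) / 6 = 57.93900 / 6 = 9.65650
Sum of squared deviations: (−1.85450)² + (−0.81950)² + (+0.66850)² + (+0.66850)² + (+0.66850)² + (+0.66850)² = 5.89832
Variance = 5.89832 / 5 = 1.17966
SE* = √1.17966

SE* = 1.0861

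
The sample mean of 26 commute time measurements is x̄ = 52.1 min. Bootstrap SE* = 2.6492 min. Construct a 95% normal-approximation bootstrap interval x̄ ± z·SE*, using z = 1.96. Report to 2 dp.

(46.91, 57.29)

Margin = 1.96 × 2.6492 = 5.192
Interval: 52.1 ± 5.192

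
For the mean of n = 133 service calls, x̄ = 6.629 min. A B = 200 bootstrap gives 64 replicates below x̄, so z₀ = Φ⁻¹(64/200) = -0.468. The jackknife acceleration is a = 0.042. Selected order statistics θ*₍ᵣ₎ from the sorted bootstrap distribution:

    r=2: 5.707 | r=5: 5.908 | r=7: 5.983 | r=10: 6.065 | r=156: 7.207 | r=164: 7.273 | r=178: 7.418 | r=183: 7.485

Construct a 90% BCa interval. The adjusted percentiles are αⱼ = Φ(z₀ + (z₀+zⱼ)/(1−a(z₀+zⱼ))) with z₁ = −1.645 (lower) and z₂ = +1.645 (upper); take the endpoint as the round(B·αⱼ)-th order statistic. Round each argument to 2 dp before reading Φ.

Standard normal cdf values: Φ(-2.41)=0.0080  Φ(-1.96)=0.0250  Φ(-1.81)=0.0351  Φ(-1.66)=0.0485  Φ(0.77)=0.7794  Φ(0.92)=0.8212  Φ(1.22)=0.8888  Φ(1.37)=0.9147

Lower: z₀ + z₁ = -0.468 + (-1.645) = -2.113; 1 − a(z₀+z₁) = 1 − (0.042)(-2.113) = 1.0887; argument = -0.468 + (-2.113)/1.0887 = -2.4088 → -2.41.
α₁ = Φ(-2.41) = 0.0080; rank = round(200 × 0.0080) = 2; θ*₍2₎ = 5.707.
Upper: z₀ + z₂ = 1.177; 1 − a(z₀+z₂) = 0.9506; argument = 0.7702 → 0.77; α₂ = 0.7794; rank = 156; θ*₍156₎ = 7.207.

(5.707, 7.207)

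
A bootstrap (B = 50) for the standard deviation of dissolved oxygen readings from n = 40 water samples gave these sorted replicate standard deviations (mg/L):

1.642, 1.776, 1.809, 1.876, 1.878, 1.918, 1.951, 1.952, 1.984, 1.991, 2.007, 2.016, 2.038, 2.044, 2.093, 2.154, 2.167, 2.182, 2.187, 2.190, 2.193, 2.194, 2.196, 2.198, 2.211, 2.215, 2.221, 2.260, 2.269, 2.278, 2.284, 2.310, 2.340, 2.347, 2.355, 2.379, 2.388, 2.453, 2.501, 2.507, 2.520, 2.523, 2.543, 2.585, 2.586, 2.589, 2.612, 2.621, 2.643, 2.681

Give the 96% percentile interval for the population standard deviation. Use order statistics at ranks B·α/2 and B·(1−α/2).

α = 0.04; lower rank = 50 × 0.020 = 1; upper rank = 50 × 0.980 = 49.
The 1st smallest replicate is 1.642; the 49th is 2.643.

(1.642, 2.643)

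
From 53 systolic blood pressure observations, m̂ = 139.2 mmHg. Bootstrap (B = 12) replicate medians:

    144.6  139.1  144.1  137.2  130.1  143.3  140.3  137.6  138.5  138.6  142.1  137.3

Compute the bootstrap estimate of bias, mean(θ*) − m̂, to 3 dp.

mean(θ*) = (144.6 + 139.1 + 144.1 + 137.2 + 130.1 + 143.3 + 140.3 + 137.6 + 138.5 + 138.6 + 142.1 + 137.3) / 12 = 139.4000
bias = 139.4000 − 139.2

bias = +0.200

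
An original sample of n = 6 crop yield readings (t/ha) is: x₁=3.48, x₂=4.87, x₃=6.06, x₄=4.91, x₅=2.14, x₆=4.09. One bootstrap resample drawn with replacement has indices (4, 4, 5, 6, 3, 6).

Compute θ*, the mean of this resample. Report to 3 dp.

Resample values: 4.91, 4.91, 2.14, 4.09, 6.06, 4.09.
Mean = (4.91 + 4.91 + 2.14 + 4.09 + 6.06 + 4.09) / 6 = 26.200 / 6 = 4.367

θ* = 4.367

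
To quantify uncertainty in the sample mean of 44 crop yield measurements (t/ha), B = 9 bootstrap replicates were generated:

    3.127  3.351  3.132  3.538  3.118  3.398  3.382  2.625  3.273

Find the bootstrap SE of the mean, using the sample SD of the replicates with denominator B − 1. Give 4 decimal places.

Bootstrap SE is the standard deviation of the 9 replicate means.
Mean of replicates: (3.127 + 3.351 + 3.132 + 3.538 + 3.118 + 3.398 + 3.382 + 2.625 + 3.273) / 9 = 28.94400 / 9 = 3.21600
Sum of squared deviations: (−0.08900)² + (+0.13500)² + (−0.08400)² + (+0.32200)² + (−0.09800)² + (+0.18200)² + (+0.16600)² + (−0.59100)² + (+0.05700)² = 0.55970
Variance = 0.55970 / 8 = 0.06996
SE* = √0.06996

SE* = 0.2645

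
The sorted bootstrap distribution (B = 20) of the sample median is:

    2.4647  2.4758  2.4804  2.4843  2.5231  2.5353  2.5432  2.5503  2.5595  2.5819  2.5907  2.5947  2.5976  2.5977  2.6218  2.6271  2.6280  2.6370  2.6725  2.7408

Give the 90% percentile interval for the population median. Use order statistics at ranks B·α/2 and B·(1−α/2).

(2.4647, 2.6725)

α = 0.10; lower rank = 20 × 0.050 = 1; upper rank = 20 × 0.950 = 19.
The 1st smallest replicate is 2.4647; the 19th is 2.6725.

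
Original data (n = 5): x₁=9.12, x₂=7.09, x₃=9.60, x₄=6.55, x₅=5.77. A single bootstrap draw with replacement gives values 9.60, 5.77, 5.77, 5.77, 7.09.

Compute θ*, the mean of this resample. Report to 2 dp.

Mean = (9.60 + 5.77 + 5.77 + 5.77 + 7.09) / 5 = 34.000 / 5 = 6.80

θ* = 6.80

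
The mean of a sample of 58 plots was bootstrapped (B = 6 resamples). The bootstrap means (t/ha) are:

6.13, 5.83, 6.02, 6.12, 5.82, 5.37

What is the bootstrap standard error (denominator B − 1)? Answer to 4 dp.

Bootstrap SE is the standard deviation of the 6 replicate means.
Mean of replicates: (6.13 + 5.83 + 6.02 + 6.12 + 5.82 + 5.37) / 6 = 35.29000 / 6 = 5.88167
Sum of squared deviations: (+0.24833)² + (−0.05167)² + (+0.13833)² + (+0.23833)² + (−0.06167)² + (−0.51167)² = 0.40588
Variance = 0.40588 / 5 = 0.08118
SE* = √0.08118

SE* = 0.2849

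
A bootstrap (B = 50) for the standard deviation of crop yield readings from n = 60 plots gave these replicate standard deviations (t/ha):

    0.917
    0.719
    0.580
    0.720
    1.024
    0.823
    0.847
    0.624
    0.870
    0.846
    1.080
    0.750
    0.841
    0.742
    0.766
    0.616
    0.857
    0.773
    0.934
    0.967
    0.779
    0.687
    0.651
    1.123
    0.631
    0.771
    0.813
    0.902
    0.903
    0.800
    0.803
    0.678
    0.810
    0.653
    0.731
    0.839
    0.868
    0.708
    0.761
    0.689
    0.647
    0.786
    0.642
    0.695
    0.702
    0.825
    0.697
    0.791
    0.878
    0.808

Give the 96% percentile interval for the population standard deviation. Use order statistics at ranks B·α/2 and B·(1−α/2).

Sorted replicates: 0.580, 0.616, 0.624, 0.631, 0.642, 0.647, 0.651, 0.653, 0.678, 0.687, 0.689, 0.695, 0.697, 0.702, 0.708, 0.719, 0.720, 0.731, 0.742, 0.750, 0.761, 0.766, 0.771, 0.773, 0.779, 0.786, 0.791, 0.800, 0.803, 0.808, 0.810, 0.813, 0.823, 0.825, 0.839, 0.841, 0.846, 0.847, 0.857, 0.868, 0.870, 0.878, 0.902, 0.903, 0.917, 0.934, 0.967, 1.024, 1.080, 1.123
α = 0.04; lower rank = 50 × 0.020 = 1; upper rank = 50 × 0.980 = 49.
The 1st smallest replicate is 0.580; the 49th is 1.080.

(0.580, 1.080)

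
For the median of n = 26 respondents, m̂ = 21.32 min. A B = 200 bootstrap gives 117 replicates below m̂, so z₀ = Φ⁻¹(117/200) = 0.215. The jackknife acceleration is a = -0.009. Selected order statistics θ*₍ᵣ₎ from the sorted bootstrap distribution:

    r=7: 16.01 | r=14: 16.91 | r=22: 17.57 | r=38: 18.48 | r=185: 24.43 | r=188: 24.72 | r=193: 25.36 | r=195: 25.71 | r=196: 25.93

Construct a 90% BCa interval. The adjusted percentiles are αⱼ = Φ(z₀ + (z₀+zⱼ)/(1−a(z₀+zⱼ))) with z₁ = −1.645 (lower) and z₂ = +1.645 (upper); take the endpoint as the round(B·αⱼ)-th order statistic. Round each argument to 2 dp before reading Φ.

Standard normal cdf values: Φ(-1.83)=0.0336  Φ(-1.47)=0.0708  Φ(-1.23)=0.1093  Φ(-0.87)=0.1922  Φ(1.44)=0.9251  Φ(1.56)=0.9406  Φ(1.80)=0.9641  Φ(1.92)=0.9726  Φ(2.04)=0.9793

(17.57, 25.93)

Lower: z₀ + z₁ = 0.215 + (-1.645) = -1.430; 1 − a(z₀+z₁) = 1 − (-0.009)(-1.430) = 0.9871; argument = 0.215 + (-1.430)/0.9871 = -1.2336 → -1.23.
α₁ = Φ(-1.23) = 0.1093; rank = round(200 × 0.1093) = 22; θ*₍22₎ = 17.57.
Upper: z₀ + z₂ = 1.860; 1 − a(z₀+z₂) = 1.0167; argument = 2.0444 → 2.04; α₂ = 0.9793; rank = 196; θ*₍196₎ = 25.93.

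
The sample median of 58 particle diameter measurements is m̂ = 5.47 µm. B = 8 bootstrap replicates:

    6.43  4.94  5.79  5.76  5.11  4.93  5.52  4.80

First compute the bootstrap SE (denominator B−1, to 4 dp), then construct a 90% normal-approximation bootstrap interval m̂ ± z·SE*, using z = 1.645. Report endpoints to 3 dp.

Mean of replicates = 5.4100; sum of squared deviations = 2.2328; SE* = √(2.2328/7) = 0.5648
Margin = 1.645 × 0.5648 = 0.9291
Interval: 5.47 ± 0.9291

(4.541, 6.399)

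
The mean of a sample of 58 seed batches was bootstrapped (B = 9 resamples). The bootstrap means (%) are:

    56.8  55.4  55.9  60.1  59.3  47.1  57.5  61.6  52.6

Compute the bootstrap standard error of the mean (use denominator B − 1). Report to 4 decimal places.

Bootstrap SE is the standard deviation of the 9 replicate means.
Mean of replicates: (56.8 + 55.4 + 55.9 + 60.1 + 59.3 + 47.1 + 57.5 + 61.6 + 52.6) / 9 = 506.30000 / 9 = 56.25556
Sum of squared deviations: (+0.54444)² + (−0.85556)² + (−0.35556)² + (+3.84444)² + (+3.04444)² + (−9.15556)² + (+1.24444)² + (+5.34444)² + (−3.65556)² = 152.50222
Variance = 152.50222 / 8 = 19.06278
SE* = √19.06278

SE* = 4.3661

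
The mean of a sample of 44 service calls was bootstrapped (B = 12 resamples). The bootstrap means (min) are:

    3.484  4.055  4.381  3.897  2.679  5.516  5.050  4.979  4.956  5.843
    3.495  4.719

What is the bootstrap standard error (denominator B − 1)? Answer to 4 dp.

SE* = 0.9285

Bootstrap SE is the standard deviation of the 12 replicate means.
Mean of replicates: (3.484 + 4.055 + 4.381 + 3.897 + 2.679 + 5.516 + 5.050 + 4.979 + 4.956 + 5.843 + 3.495 + 4.719) / 12 = 53.05400 / 12 = 4.42117
Sum of squared deviations: (−0.93717)² + (−0.36617)² + (−0.04017)² + (−0.52417)² + (−1.74217)² + (+1.09483)² + (+0.62883)² + (+0.55783)² + (+0.53483)² + (+1.42183)² + (−0.92617)² + (+0.29783)² = 9.48328
Variance = 9.48328 / 11 = 0.86212
SE* = √0.86212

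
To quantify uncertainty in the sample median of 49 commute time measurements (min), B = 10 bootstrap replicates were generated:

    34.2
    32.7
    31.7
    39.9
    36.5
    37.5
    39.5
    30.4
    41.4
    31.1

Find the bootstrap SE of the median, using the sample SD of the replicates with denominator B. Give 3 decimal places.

Bootstrap SE is the standard deviation of the 10 replicate medians.
Mean of replicates: (34.2 + 32.7 + 31.7 + 39.9 + 36.5 + 37.5 + 39.5 + 30.4 + 41.4 + 31.1) / 10 = 354.9000 / 10 = 35.4900
Sum of squared deviations: (−1.2900)² + (−2.7900)² + (−3.7900)² + (+4.4100)² + (+1.0100)² + (+2.0100)² + (+4.0100)² + (−5.0900)² + (+5.9100)² + (−4.3900)² = 144.5090
Variance = 144.5090 / 10 = 14.4509
SE* = √14.4509

SE* = 3.801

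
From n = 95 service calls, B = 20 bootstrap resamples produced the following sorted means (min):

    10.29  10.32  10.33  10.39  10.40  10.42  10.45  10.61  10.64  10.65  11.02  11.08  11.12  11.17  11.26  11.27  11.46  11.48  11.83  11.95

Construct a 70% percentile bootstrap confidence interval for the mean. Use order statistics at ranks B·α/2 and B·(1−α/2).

α = 0.30; lower rank = 20 × 0.150 = 3; upper rank = 20 × 0.850 = 17.
The 3rd smallest replicate is 10.33; the 17th is 11.46.

(10.33, 11.46)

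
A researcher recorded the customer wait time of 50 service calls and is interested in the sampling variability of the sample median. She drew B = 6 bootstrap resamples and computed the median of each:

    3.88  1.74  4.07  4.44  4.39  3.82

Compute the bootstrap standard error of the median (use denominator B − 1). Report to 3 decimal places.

SE* = 1.005

Bootstrap SE is the standard deviation of the 6 replicate medians.
Mean of replicates: (3.88 + 1.74 + 4.07 + 4.44 + 4.39 + 3.82) / 6 = 22.3400 / 6 = 3.7233
Sum of squared deviations: (+0.1567)² + (−1.9833)² + (+0.3467)² + (+0.7167)² + (+0.6667)² + (+0.0967)² = 5.0457
Variance = 5.0457 / 5 = 1.0091
SE* = √1.0091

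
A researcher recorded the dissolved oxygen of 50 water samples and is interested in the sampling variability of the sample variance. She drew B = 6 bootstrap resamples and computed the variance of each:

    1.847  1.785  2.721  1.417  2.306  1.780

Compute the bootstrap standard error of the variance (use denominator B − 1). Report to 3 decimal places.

Bootstrap SE is the standard deviation of the 6 replicate variances.
Mean of replicates: (1.847 + 1.785 + 2.721 + 1.417 + 2.306 + 1.780) / 6 = 11.8560 / 6 = 1.9760
Sum of squared deviations: (−0.1290)² + (−0.1910)² + (+0.7450)² + (−0.5590)² + (+0.3300)² + (−0.1960)² = 1.0679
Variance = 1.0679 / 5 = 0.2136
SE* = √0.2136

SE* = 0.462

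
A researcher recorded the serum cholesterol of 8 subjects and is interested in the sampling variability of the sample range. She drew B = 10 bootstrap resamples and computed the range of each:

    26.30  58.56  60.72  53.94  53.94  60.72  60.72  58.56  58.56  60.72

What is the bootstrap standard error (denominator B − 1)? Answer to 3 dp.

Bootstrap SE is the standard deviation of the 10 replicate ranges.
Mean of replicates: (26.30 + 58.56 + 60.72 + 53.94 + 53.94 + 60.72 + 60.72 + 58.56 + 58.56 + 60.72) / 10 = 552.7400 / 10 = 55.2740
Sum of squared deviations: (−28.9740)² + (+3.2860)² + (+5.4460)² + (−1.3340)² + (−1.3340)² + (+5.4460)² + (+5.4460)² + (+3.2860)² + (+3.2860)² + (+5.4460)² = 994.0808
Variance = 994.0808 / 9 = 110.4534
SE* = √110.4534

SE* = 10.510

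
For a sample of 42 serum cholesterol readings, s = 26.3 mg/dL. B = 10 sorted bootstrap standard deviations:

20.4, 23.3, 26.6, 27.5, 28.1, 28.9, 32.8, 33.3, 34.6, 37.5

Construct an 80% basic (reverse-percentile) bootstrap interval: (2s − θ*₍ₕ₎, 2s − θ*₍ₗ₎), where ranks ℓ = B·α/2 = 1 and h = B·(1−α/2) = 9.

(18.0, 32.2)

Percentile endpoints at ranks 1 and 9: θ*₍1₎ = 20.4, θ*₍9₎ = 34.6.
Basic interval reflects these around s:
  lower = 2 × 26.3 − 34.6 = 18.0
  upper = 2 × 26.3 − 20.4 = 32.2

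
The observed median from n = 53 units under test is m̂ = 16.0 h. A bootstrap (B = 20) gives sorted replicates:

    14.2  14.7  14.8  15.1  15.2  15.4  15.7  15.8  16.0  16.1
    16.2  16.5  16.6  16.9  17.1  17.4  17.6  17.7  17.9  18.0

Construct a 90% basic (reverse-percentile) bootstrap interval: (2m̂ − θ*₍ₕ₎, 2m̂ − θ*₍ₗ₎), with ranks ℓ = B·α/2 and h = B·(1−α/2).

Percentile endpoints at ranks 1 and 19: θ*₍1₎ = 14.2, θ*₍19₎ = 17.9.
Basic interval reflects these around m̂:
  lower = 2 × 16.0 − 17.9 = 14.1
  upper = 2 × 16.0 − 14.2 = 17.8

(14.1, 17.8)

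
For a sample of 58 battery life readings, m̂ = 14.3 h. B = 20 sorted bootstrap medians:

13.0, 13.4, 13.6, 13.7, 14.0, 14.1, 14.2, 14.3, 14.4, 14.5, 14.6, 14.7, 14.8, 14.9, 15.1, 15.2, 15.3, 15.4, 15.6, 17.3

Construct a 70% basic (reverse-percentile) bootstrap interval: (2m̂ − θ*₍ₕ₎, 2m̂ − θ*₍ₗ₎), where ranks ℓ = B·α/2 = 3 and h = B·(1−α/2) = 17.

Percentile endpoints at ranks 3 and 17: θ*₍3₎ = 13.6, θ*₍17₎ = 15.3.
Basic interval reflects these around m̂:
  lower = 2 × 14.3 − 15.3 = 13.3
  upper = 2 × 14.3 − 13.6 = 15.0

(13.3, 15.0)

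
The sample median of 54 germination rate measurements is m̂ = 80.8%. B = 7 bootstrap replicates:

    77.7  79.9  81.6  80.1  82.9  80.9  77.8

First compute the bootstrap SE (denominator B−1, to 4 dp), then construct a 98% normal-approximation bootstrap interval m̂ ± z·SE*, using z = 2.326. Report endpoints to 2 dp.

Mean of replicates = 80.1286; sum of squared deviations = 21.8143; SE* = √(21.8143/6) = 1.9068
Margin = 2.326 × 1.9068 = 4.435
Interval: 80.8 ± 4.435

(76.36, 85.24)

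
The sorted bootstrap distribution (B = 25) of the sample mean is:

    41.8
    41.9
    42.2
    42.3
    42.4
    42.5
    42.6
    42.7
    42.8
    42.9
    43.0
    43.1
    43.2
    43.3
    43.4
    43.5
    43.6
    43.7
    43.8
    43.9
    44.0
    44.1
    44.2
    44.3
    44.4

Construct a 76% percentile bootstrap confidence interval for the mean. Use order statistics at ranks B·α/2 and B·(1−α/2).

(42.2, 44.1)

α = 0.24; lower rank = 25 × 0.120 = 3; upper rank = 25 × 0.880 = 22.
The 3rd smallest replicate is 42.2; the 22nd is 44.1.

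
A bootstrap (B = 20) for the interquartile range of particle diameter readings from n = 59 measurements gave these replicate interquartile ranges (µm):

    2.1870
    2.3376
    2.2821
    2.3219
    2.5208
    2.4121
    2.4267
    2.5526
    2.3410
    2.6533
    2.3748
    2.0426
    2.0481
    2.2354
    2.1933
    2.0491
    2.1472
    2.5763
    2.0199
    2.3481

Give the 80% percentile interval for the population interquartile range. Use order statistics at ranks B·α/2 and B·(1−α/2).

(2.0426, 2.5526)

Sorted replicates: 2.0199, 2.0426, 2.0481, 2.0491, 2.1472, 2.1870, 2.1933, 2.2354, 2.2821, 2.3219, 2.3376, 2.3410, 2.3481, 2.3748, 2.4121, 2.4267, 2.5208, 2.5526, 2.5763, 2.6533
α = 0.20; lower rank = 20 × 0.100 = 2; upper rank = 20 × 0.900 = 18.
The 2nd smallest replicate is 2.0426; the 18th is 2.5526.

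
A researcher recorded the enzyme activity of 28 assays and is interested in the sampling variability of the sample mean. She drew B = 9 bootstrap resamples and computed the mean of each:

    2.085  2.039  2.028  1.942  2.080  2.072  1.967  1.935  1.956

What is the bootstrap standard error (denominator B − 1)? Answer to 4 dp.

SE* = 0.0618

Bootstrap SE is the standard deviation of the 9 replicate means.
Mean of replicates: (2.085 + 2.039 + 2.028 + 1.942 + 2.080 + 2.072 + 1.967 + 1.935 + 1.956) / 9 = 18.10400 / 9 = 2.01156
Sum of squared deviations: (+0.07344)² + (+0.02744)² + (+0.01644)² + (−0.06956)² + (+0.06844)² + (+0.06044)² + (−0.04456)² + (−0.07656)² + (−0.05556)² = 0.03053
Variance = 0.03053 / 8 = 0.00382
SE* = √0.00382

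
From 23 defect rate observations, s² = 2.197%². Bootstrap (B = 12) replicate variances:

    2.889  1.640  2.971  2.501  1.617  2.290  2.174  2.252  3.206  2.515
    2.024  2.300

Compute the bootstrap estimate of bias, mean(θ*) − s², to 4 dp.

bias = +0.1679

mean(θ*) = (2.889 + 1.640 + 2.971 + 2.501 + 1.617 + 2.290 + 2.174 + 2.252 + 3.206 + 2.515 + 2.024 + 2.300) / 12 = 2.36492
bias = 2.36492 − 2.197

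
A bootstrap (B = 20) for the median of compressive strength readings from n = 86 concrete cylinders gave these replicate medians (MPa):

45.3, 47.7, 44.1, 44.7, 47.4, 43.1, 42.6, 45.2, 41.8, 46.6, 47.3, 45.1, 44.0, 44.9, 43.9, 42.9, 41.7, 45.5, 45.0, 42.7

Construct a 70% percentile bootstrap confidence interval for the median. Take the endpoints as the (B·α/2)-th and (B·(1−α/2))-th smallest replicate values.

Sorted replicates: 41.7, 41.8, 42.6, 42.7, 42.9, 43.1, 43.9, 44.0, 44.1, 44.7, 44.9, 45.0, 45.1, 45.2, 45.3, 45.5, 46.6, 47.3, 47.4, 47.7
α = 0.30; lower rank = 20 × 0.150 = 3; upper rank = 20 × 0.850 = 17.
The 3rd smallest replicate is 42.6; the 17th is 46.6.

(42.6, 46.6)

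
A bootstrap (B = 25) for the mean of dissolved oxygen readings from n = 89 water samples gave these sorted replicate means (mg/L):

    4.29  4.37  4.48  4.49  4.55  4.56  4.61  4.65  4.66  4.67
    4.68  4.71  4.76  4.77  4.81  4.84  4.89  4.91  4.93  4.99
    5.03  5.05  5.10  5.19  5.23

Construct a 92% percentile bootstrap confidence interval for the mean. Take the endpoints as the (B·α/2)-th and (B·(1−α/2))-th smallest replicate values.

α = 0.08; lower rank = 25 × 0.040 = 1; upper rank = 25 × 0.960 = 24.
The 1st smallest replicate is 4.29; the 24th is 5.19.

(4.29, 5.19)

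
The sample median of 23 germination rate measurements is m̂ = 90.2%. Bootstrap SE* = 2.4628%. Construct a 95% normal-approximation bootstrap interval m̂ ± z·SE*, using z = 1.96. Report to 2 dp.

Margin = 1.96 × 2.4628 = 4.827
Interval: 90.2 ± 4.827

(85.37, 95.03)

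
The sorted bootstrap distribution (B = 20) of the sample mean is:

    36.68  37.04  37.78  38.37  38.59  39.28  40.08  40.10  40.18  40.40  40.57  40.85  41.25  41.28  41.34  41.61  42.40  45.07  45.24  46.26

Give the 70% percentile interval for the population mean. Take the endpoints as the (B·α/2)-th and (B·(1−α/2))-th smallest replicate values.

α = 0.30; lower rank = 20 × 0.150 = 3; upper rank = 20 × 0.850 = 17.
The 3rd smallest replicate is 37.78; the 17th is 42.40.

(37.78, 42.40)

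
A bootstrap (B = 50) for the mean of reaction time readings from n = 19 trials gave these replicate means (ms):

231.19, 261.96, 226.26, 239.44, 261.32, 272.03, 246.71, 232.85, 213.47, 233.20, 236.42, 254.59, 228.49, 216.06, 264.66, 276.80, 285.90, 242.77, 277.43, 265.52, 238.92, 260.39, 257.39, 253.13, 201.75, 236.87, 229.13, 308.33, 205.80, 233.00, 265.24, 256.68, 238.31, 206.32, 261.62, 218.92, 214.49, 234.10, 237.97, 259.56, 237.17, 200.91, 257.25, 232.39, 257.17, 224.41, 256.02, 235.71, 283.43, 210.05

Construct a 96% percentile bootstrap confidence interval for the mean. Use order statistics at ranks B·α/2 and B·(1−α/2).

(200.91, 285.90)

Sorted replicates: 200.91, 201.75, 205.80, 206.32, 210.05, 213.47, 214.49, 216.06, 218.92, 224.41, 226.26, 228.49, 229.13, 231.19, 232.39, 232.85, 233.00, 233.20, 234.10, 235.71, 236.42, 236.87, 237.17, 237.97, 238.31, 238.92, 239.44, 242.77, 246.71, 253.13, 254.59, 256.02, 256.68, 257.17, 257.25, 257.39, 259.56, 260.39, 261.32, 261.62, 261.96, 264.66, 265.24, 265.52, 272.03, 276.80, 277.43, 283.43, 285.90, 308.33
α = 0.04; lower rank = 50 × 0.020 = 1; upper rank = 50 × 0.980 = 49.
The 1st smallest replicate is 200.91; the 49th is 285.90.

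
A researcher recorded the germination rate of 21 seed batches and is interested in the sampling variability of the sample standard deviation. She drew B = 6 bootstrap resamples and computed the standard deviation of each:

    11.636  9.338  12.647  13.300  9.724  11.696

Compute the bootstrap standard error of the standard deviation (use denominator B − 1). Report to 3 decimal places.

Bootstrap SE is the standard deviation of the 6 replicate standard deviations.
Mean of replicates: (11.636 + 9.338 + 12.647 + 13.300 + 9.724 + 11.696) / 6 = 68.3410 / 6 = 11.3902
Sum of squared deviations: (+0.2458)² + (−2.0522)² + (+1.2568)² + (+1.9098)² + (−1.6662)² + (+0.3058)² = 12.3686
Variance = 12.3686 / 5 = 2.4737
SE* = √2.4737

SE* = 1.573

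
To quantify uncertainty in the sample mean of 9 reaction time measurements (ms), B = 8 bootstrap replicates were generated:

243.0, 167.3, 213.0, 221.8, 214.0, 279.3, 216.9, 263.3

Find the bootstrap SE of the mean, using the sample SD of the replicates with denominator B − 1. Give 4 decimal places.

SE* = 34.5714

Bootstrap SE is the standard deviation of the 8 replicate means.
Mean of replicates: (243.0 + 167.3 + 213.0 + 221.8 + 214.0 + 279.3 + 216.9 + 263.3) / 8 = 1818.60000 / 8 = 227.32500
Sum of squared deviations: (+15.67500)² + (−60.02500)² + (−14.32500)² + (−5.52500)² + (−13.32500)² + (+51.97500)² + (−10.42500)² + (+35.97500)² = 8366.27500
Variance = 8366.27500 / 7 = 1195.18214
SE* = √1195.18214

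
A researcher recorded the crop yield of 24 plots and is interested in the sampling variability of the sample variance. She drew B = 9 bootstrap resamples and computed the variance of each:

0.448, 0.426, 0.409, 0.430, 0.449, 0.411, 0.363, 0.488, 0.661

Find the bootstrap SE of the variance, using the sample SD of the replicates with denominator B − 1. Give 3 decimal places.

SE* = 0.085

Bootstrap SE is the standard deviation of the 9 replicate variances.
Mean of replicates: (0.448 + 0.426 + 0.409 + 0.430 + 0.449 + 0.411 + 0.363 + 0.488 + 0.661) / 9 = 4.0850 / 9 = 0.4539
Sum of squared deviations: (−0.0059)² + (−0.0279)² + (−0.0449)² + (−0.0239)² + (−0.0049)² + (−0.0429)² + (−0.0909)² + (+0.0341)² + (+0.2071)² = 0.0576
Variance = 0.0576 / 8 = 0.0072
SE* = √0.0072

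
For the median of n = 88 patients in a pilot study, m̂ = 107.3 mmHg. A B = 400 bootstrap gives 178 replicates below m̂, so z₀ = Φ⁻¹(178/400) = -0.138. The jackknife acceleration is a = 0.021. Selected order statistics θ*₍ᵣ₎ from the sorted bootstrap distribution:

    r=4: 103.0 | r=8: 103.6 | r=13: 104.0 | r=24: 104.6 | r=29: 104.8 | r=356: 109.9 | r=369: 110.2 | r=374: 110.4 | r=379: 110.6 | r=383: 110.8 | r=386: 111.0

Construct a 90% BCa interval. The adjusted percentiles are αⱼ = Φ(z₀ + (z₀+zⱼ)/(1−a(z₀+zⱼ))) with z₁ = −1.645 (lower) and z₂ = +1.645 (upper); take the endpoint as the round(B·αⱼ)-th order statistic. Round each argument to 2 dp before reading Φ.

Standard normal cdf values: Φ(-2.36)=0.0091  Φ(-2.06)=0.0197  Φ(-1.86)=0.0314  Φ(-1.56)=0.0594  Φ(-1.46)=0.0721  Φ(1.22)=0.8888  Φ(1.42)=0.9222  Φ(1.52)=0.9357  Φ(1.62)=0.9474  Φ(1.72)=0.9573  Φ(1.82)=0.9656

(104.0, 110.2)

Lower: z₀ + z₁ = -0.138 + (-1.645) = -1.783; 1 − a(z₀+z₁) = 1 − (0.021)(-1.783) = 1.0374; argument = -0.138 + (-1.783)/1.0374 = -1.8566 → -1.86.
α₁ = Φ(-1.86) = 0.0314; rank = round(400 × 0.0314) = 13; θ*₍13₎ = 104.0.
Upper: z₀ + z₂ = 1.507; 1 − a(z₀+z₂) = 0.9684; argument = 1.4183 → 1.42; α₂ = 0.9222; rank = 369; θ*₍369₎ = 110.2.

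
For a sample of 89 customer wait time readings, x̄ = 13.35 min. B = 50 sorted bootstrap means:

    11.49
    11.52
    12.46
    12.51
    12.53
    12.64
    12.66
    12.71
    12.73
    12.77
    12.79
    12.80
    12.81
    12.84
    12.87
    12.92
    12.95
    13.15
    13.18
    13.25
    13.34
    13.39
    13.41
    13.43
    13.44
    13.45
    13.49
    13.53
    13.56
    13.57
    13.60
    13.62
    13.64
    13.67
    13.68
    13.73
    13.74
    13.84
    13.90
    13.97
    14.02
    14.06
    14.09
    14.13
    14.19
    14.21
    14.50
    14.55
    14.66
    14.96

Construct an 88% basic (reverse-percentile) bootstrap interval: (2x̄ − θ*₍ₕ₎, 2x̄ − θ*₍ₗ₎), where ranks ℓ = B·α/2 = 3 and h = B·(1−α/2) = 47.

Percentile endpoints at ranks 3 and 47: θ*₍3₎ = 12.46, θ*₍47₎ = 14.50.
Basic interval reflects these around x̄:
  lower = 2 × 13.35 − 14.50 = 12.20
  upper = 2 × 13.35 − 12.46 = 14.24

(12.20, 14.24)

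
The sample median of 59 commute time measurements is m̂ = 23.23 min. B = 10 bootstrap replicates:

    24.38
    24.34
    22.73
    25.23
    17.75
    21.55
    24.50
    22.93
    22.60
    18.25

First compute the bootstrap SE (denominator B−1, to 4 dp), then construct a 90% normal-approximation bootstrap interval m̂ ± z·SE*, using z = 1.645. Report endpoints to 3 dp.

(18.979, 27.481)

Mean of replicates = 22.4260; sum of squared deviations = 60.0934; SE* = √(60.0934/9) = 2.5840
Margin = 1.645 × 2.5840 = 4.2507
Interval: 23.23 ± 4.2507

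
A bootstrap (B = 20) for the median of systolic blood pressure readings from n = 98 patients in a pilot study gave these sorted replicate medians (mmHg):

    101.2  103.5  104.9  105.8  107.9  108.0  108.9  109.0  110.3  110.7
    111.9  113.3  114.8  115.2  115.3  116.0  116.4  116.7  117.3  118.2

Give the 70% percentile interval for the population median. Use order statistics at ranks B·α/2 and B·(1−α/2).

α = 0.30; lower rank = 20 × 0.150 = 3; upper rank = 20 × 0.850 = 17.
The 3rd smallest replicate is 104.9; the 17th is 116.4.

(104.9, 116.4)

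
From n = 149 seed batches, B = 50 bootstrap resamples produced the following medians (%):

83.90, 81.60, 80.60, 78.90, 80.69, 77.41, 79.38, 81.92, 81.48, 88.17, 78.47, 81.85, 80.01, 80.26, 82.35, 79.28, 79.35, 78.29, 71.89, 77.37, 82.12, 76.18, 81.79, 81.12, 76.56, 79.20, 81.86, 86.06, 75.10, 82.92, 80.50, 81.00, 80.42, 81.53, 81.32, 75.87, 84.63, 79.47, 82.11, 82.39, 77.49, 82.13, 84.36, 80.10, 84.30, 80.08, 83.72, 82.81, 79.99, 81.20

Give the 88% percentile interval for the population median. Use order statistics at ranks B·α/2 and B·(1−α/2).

Sorted replicates: 71.89, 75.10, 75.87, 76.18, 76.56, 77.37, 77.41, 77.49, 78.29, 78.47, 78.90, 79.20, 79.28, 79.35, 79.38, 79.47, 79.99, 80.01, 80.08, 80.10, 80.26, 80.42, 80.50, 80.60, 80.69, 81.00, 81.12, 81.20, 81.32, 81.48, 81.53, 81.60, 81.79, 81.85, 81.86, 81.92, 82.11, 82.12, 82.13, 82.35, 82.39, 82.81, 82.92, 83.72, 83.90, 84.30, 84.36, 84.63, 86.06, 88.17
α = 0.12; lower rank = 50 × 0.060 = 3; upper rank = 50 × 0.940 = 47.
The 3rd smallest replicate is 75.87; the 47th is 84.36.

(75.87, 84.36)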